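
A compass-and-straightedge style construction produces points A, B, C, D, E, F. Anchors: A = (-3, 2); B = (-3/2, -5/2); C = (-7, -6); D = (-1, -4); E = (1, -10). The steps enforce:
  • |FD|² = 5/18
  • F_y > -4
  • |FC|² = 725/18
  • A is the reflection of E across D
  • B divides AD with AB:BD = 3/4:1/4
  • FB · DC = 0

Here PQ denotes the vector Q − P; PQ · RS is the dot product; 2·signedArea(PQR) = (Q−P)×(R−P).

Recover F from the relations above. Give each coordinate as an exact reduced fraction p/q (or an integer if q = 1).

F = (-7/6, -7/2)

1. F_x = -7/6  [line 6·x + 2·y + 14 = 0 ∩ |FC|² = 725/18]
2. F_y = -7/2  [line 6·x + 2·y + 14 = 0 ∩ |FC|² = 725/18]
   → F = (-7/6, -7/2)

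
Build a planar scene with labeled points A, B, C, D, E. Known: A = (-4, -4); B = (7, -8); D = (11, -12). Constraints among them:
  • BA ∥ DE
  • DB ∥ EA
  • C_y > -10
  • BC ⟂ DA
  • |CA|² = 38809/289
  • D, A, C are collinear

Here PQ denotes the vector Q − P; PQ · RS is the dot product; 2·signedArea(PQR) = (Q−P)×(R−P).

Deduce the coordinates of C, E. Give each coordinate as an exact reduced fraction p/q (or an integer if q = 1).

1. C_x = 1799/289  [D, A, C are collinear ∩ BC ⟂ DA]
2. C_y = -2732/289  [D, A, C are collinear ∩ BC ⟂ DA]
   → C = (1799/289, -2732/289)
3. E_x = 0  [DB ∥ EA ∩ BA ∥ DE]
4. E_y = -8  [DB ∥ EA ∩ BA ∥ DE]
   → E = (0, -8)

C = (1799/289, -2732/289)
E = (0, -8)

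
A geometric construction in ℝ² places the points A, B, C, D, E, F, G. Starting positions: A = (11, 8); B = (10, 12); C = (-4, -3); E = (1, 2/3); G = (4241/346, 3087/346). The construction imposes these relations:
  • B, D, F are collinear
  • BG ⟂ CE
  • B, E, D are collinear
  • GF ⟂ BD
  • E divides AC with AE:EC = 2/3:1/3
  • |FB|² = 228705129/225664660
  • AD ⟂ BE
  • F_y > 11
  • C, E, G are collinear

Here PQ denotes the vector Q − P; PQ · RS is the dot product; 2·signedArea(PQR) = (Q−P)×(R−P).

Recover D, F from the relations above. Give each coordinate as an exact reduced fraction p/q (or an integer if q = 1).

D = (15907/1885, 18914/1885)
F = (6113779/652210, 3656169/326105)

1. D_x = 15907/1885  [B, E, D are collinear ∩ AD ⟂ BE]
2. D_y = 18914/1885  [B, E, D are collinear ∩ AD ⟂ BE]
   → D = (15907/1885, 18914/1885)
3. F_x = 6113779/652210  [B, D, F are collinear ∩ GF ⟂ BD]
4. F_y = 3656169/326105  [B, D, F are collinear ∩ GF ⟂ BD]
   → F = (6113779/652210, 3656169/326105)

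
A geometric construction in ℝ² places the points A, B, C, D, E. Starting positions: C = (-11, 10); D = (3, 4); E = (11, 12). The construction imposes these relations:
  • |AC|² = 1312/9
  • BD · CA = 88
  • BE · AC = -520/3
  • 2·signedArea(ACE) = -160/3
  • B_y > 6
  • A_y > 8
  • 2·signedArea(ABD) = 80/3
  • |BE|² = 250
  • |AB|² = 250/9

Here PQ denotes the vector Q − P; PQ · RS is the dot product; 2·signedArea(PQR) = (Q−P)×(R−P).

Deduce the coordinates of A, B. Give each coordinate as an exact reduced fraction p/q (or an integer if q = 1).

1. A_x = 1  [line -2·x + 22·y + -566/3 = 0 ∩ |AC|² = 1312/9]
2. A_y = 26/3  [line -2·x + 22·y + -566/3 = 0 ∩ |AC|² = 1312/9]
   → A = (1, 26/3)
3. B_x = -4  [BE · AC = -520/3 ∩ 2·signedArea(ABD) = 80/3]
4. B_y = 7  [BE · AC = -520/3 ∩ 2·signedArea(ABD) = 80/3]
   → B = (-4, 7)

A = (1, 26/3)
B = (-4, 7)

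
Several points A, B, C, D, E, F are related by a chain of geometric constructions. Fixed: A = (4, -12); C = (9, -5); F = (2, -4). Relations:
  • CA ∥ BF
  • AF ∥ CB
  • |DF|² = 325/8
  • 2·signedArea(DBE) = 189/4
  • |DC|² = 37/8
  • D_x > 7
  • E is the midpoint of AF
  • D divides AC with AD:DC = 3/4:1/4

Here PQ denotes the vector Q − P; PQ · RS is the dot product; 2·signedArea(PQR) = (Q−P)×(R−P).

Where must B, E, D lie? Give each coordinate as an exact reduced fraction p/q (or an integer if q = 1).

1. B_x = 7  [CA ∥ BF ∩ AF ∥ CB]
2. B_y = 3  [CA ∥ BF ∩ AF ∥ CB]
   → B = (7, 3)
3. E_x = 3  [E is the midpoint of AF]
4. E_y = -8  [E is the midpoint of AF]
   → E = (3, -8)
5. D_x = 31/4  [D divides AC with AD:DC = 3/4:1/4]
6. D_y = -27/4  [D divides AC with AD:DC = 3/4:1/4]
   → D = (31/4, -27/4)

B = (7, 3)
D = (31/4, -27/4)
E = (3, -8)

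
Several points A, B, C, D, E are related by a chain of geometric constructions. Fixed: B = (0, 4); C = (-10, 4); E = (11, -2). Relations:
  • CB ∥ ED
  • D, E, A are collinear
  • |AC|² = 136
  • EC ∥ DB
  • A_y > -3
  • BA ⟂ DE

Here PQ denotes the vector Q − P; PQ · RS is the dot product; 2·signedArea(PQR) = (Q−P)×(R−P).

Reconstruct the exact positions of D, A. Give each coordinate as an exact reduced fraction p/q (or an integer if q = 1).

1. D_x = 21  [EC ∥ DB ∩ CB ∥ ED]
2. D_y = -2  [EC ∥ DB ∩ CB ∥ ED]
   → D = (21, -2)
3. A_x = 0  [D, E, A are collinear ∩ BA ⟂ DE]
4. A_y = -2  [D, E, A are collinear ∩ BA ⟂ DE]
   → A = (0, -2)

A = (0, -2)
D = (21, -2)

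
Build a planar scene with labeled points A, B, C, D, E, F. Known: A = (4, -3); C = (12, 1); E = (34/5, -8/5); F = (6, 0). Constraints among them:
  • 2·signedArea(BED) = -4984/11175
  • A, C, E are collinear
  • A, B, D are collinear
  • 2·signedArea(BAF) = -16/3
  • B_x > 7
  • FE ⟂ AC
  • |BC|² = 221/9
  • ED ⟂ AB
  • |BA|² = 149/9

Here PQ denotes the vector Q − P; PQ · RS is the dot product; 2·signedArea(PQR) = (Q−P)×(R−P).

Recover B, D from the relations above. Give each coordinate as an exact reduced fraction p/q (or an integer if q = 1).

B = (22/3, -2/3)
D = (974/149, -912/745)

1. B_x = 22/3  [line -3·x + 2·y + 70/3 = 0 ∩ |BA|² = 149/9]
2. B_y = -2/3  [line -3·x + 2·y + 70/3 = 0 ∩ |BA|² = 149/9]
   → B = (22/3, -2/3)
3. D_x = 974/149  [2·signedArea(BED) = -4984/11175 ∩ A, B, D are collinear]
4. D_y = -912/745  [2·signedArea(BED) = -4984/11175 ∩ A, B, D are collinear]
   → D = (974/149, -912/745)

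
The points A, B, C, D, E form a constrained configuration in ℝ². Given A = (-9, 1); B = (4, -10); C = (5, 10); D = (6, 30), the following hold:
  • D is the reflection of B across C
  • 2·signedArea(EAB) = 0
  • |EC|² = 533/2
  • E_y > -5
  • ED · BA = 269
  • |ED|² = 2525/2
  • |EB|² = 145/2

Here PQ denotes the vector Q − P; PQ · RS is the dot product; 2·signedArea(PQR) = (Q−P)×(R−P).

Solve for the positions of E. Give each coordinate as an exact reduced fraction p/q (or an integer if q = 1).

1. E_x = -5/2  [2·signedArea(EAB) = 0 ∩ ED · BA = 269]
2. E_y = -9/2  [2·signedArea(EAB) = 0 ∩ ED · BA = 269]
   → E = (-5/2, -9/2)

E = (-5/2, -9/2)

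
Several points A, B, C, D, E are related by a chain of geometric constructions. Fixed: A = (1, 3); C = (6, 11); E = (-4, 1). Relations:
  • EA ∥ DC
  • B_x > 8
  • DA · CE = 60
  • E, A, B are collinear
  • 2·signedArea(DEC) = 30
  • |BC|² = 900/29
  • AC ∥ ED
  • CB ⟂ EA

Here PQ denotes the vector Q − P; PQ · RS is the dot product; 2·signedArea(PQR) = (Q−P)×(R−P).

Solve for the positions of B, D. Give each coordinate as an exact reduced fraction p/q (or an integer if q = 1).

1. B_x = 234/29  [E, A, B are collinear ∩ CB ⟂ EA]
2. B_y = 169/29  [E, A, B are collinear ∩ CB ⟂ EA]
   → B = (234/29, 169/29)
3. D_x = 1  [EA ∥ DC ∩ AC ∥ ED]
4. D_y = 9  [EA ∥ DC ∩ AC ∥ ED]
   → D = (1, 9)

B = (234/29, 169/29)
D = (1, 9)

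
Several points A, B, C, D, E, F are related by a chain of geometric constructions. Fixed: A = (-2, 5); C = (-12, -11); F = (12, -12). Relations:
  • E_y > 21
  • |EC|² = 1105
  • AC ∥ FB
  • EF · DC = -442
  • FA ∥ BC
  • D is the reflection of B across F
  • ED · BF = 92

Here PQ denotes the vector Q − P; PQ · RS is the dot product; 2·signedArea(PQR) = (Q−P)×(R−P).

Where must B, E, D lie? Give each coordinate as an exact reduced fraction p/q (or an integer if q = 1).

B = (2, -28)
D = (22, 4)
E = (-16, 22)

1. B_x = 2  [FA ∥ BC ∩ AC ∥ FB]
2. B_y = -28  [FA ∥ BC ∩ AC ∥ FB]
   → B = (2, -28)
3. D_x = 22  [D is the reflection of B across F]
4. D_y = 4  [D is the reflection of B across F]
   → D = (22, 4)
5. E_x = -16  [EF · DC = -442 ∩ ED · BF = 92]
6. E_y = 22  [EF · DC = -442 ∩ ED · BF = 92]
   → E = (-16, 22)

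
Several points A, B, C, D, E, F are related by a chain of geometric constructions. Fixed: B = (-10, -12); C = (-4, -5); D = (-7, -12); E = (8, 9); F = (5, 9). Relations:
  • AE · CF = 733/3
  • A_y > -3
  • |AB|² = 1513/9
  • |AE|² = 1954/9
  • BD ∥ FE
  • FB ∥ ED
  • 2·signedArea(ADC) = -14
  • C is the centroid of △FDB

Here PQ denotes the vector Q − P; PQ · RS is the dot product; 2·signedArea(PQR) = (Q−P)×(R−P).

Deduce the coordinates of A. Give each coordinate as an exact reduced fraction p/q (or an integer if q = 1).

A = (-1, -8/3)

1. A_x = -1  [2·signedArea(ADC) = -14 ∩ AE · CF = 733/3]
2. A_y = -8/3  [2·signedArea(ADC) = -14 ∩ AE · CF = 733/3]
   → A = (-1, -8/3)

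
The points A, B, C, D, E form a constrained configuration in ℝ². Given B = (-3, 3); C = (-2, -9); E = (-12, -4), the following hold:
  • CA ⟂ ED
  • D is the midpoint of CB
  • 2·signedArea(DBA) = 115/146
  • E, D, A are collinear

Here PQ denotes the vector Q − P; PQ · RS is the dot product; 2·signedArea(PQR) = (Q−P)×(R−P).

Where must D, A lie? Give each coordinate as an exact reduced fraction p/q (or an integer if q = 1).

1. D_x = -5/2  [D is the midpoint of CB]
2. D_y = -3  [D is the midpoint of CB]
   → D = (-5/2, -3)
3. A_x = -192/73  [E, D, A are collinear ∩ CA ⟂ ED]
4. A_y = -220/73  [E, D, A are collinear ∩ CA ⟂ ED]
   → A = (-192/73, -220/73)

A = (-192/73, -220/73)
D = (-5/2, -3)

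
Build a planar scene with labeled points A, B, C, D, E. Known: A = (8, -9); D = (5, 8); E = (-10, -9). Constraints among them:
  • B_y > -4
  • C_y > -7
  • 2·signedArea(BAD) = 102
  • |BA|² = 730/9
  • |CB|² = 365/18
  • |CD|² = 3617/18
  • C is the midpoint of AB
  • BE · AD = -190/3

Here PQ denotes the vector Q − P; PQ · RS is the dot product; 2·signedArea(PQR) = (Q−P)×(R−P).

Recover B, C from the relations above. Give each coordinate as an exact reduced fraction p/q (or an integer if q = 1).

B = (1, -10/3)
C = (9/2, -37/6)

1. B_x = 1  [2·signedArea(BAD) = 102 ∩ BE · AD = -190/3]
2. B_y = -10/3  [2·signedArea(BAD) = 102 ∩ BE · AD = -190/3]
   → B = (1, -10/3)
3. C_x = 9/2  [C is the midpoint of AB]
4. C_y = -37/6  [C is the midpoint of AB]
   → C = (9/2, -37/6)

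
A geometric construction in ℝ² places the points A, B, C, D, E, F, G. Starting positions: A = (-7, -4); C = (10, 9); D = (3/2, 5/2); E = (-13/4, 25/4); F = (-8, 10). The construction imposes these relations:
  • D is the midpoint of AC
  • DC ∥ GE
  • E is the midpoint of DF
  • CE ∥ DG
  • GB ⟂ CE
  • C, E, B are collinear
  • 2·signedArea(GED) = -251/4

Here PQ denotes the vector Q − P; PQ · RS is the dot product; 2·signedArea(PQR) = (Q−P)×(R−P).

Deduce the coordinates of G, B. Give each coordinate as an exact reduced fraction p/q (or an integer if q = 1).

B = (-74377/5860, 25141/5860)
G = (-47/4, -1/4)

1. G_x = -47/4  [DC ∥ GE ∩ CE ∥ DG]
2. G_y = -1/4  [DC ∥ GE ∩ CE ∥ DG]
   → G = (-47/4, -1/4)
3. B_x = -74377/5860  [C, E, B are collinear ∩ GB ⟂ CE]
4. B_y = 25141/5860  [C, E, B are collinear ∩ GB ⟂ CE]
   → B = (-74377/5860, 25141/5860)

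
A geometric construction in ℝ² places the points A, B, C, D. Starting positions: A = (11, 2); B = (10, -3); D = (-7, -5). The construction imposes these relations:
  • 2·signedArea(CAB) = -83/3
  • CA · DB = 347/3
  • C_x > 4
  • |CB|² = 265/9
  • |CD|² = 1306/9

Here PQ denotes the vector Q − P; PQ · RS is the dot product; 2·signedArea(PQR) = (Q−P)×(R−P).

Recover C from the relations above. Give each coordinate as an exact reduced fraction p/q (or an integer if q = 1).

1. C_x = 14/3  [2·signedArea(CAB) = -83/3 ∩ CA · DB = 347/3]
2. C_y = -2  [2·signedArea(CAB) = -83/3 ∩ CA · DB = 347/3]
   → C = (14/3, -2)

C = (14/3, -2)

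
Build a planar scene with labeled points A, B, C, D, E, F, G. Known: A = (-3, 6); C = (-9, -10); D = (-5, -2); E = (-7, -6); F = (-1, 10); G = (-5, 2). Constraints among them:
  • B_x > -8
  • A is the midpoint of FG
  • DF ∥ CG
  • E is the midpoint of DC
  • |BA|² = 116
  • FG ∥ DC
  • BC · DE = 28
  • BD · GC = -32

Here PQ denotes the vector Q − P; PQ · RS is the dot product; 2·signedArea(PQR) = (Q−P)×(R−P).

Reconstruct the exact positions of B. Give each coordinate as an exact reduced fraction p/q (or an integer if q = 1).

B = (-7, -4)

1. B_x = -7  [BD · GC = -32 ∩ BC · DE = 28]
2. B_y = -4  [BD · GC = -32 ∩ BC · DE = 28]
   → B = (-7, -4)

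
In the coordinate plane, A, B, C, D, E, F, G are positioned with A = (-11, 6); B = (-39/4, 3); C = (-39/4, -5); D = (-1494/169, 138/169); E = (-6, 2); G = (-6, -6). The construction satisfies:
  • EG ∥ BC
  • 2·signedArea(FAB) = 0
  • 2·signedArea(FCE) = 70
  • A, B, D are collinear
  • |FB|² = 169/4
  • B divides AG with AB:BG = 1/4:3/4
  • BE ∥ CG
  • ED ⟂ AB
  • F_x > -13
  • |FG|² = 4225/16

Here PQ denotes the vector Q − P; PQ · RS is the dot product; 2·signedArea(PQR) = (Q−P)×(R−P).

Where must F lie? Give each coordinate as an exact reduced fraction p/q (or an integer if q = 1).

F = (-49/4, 9)

1. F_x = -49/4  [2·signedArea(FAB) = 0 ∩ 2·signedArea(FCE) = 70]
2. F_y = 9  [2·signedArea(FAB) = 0 ∩ 2·signedArea(FCE) = 70]
   → F = (-49/4, 9)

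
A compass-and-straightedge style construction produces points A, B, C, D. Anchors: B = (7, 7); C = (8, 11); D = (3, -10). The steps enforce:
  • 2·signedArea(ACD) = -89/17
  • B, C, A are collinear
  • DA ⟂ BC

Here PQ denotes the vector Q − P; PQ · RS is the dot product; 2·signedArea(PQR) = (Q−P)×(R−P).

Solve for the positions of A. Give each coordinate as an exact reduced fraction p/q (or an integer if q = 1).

A = (47/17, -169/17)

1. A_x = 47/17  [B, C, A are collinear ∩ DA ⟂ BC]
2. A_y = -169/17  [B, C, A are collinear ∩ DA ⟂ BC]
   → A = (47/17, -169/17)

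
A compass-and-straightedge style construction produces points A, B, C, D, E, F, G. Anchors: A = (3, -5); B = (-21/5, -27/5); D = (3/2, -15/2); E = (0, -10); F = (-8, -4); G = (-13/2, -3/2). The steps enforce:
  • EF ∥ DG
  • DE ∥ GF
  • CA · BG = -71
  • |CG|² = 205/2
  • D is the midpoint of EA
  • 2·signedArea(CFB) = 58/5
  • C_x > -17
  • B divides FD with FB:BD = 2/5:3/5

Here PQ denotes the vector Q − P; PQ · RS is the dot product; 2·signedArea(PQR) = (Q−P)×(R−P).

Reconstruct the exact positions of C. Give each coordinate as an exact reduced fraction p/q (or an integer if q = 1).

1. C_x = -16  [CA · BG = -71 ∩ 2·signedArea(CFB) = 58/5]
2. C_y = 2  [CA · BG = -71 ∩ 2·signedArea(CFB) = 58/5]
   → C = (-16, 2)

C = (-16, 2)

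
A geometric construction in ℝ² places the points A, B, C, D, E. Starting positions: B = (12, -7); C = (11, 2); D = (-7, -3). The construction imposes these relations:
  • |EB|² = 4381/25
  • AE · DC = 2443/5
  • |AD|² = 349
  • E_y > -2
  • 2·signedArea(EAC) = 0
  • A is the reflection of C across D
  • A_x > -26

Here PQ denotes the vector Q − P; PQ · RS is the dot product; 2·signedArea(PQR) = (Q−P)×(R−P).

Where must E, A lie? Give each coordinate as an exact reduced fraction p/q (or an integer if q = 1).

A = (-25, -8)
E = (1/5, -1)

1. A_x = -25  [A is the reflection of C across D]
2. A_y = -8  [A is the reflection of C across D]
   → A = (-25, -8)
3. E_x = 1/5  [2·signedArea(EAC) = 0 ∩ AE · DC = 2443/5]
4. E_y = -1  [2·signedArea(EAC) = 0 ∩ AE · DC = 2443/5]
   → E = (1/5, -1)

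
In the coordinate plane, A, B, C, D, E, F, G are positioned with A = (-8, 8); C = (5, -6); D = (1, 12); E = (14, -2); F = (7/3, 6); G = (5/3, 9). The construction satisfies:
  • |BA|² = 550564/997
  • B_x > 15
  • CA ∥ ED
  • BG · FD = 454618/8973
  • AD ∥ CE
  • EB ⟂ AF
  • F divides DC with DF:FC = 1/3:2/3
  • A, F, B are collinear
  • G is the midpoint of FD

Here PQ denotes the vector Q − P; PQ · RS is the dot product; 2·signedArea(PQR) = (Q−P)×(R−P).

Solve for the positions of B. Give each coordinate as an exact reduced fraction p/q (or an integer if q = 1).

B = (15026/997, 3524/997)

1. B_x = 15026/997  [A, F, B are collinear ∩ EB ⟂ AF]
2. B_y = 3524/997  [A, F, B are collinear ∩ EB ⟂ AF]
   → B = (15026/997, 3524/997)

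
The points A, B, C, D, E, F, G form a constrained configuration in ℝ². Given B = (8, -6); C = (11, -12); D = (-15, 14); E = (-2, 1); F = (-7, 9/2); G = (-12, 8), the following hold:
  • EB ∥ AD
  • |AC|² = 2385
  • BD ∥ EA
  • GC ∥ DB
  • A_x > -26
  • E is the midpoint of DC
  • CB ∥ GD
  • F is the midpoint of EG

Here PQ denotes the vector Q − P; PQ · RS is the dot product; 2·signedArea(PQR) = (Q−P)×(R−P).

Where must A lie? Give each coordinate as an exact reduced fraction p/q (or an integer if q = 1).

A = (-25, 21)

1. A_x = -25  [EB ∥ AD ∩ BD ∥ EA]
2. A_y = 21  [EB ∥ AD ∩ BD ∥ EA]
   → A = (-25, 21)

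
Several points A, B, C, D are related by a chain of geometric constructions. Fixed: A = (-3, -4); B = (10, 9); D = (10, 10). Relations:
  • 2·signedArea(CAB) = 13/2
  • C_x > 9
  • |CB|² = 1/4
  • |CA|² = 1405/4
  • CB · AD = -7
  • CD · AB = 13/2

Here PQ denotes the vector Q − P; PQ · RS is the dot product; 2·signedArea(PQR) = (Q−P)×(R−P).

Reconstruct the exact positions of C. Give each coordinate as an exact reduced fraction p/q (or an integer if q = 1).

C = (10, 19/2)

1. C_x = 10  [CD · AB = 13/2 ∩ CB · AD = -7]
2. C_y = 19/2  [CD · AB = 13/2 ∩ CB · AD = -7]
   → C = (10, 19/2)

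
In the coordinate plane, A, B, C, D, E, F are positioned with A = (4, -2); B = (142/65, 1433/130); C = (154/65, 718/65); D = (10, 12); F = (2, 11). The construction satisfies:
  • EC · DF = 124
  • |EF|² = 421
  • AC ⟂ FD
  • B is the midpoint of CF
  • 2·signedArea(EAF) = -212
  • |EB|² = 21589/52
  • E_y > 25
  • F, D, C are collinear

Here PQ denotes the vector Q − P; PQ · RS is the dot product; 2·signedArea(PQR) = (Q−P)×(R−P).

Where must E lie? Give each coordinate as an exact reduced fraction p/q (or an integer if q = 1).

E = (16, 26)

1. E_x = 16  [2·signedArea(EAF) = -212 ∩ EC · DF = 124]
2. E_y = 26  [2·signedArea(EAF) = -212 ∩ EC · DF = 124]
   → E = (16, 26)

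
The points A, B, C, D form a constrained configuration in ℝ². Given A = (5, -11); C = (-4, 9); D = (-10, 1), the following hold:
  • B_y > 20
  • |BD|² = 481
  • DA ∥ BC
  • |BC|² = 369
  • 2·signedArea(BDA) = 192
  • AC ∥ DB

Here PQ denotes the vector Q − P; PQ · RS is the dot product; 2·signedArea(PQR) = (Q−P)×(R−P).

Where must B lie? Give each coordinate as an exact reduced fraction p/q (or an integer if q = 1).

B = (-19, 21)

1. B_x = -19  [DA ∥ BC ∩ AC ∥ DB]
2. B_y = 21  [DA ∥ BC ∩ AC ∥ DB]
   → B = (-19, 21)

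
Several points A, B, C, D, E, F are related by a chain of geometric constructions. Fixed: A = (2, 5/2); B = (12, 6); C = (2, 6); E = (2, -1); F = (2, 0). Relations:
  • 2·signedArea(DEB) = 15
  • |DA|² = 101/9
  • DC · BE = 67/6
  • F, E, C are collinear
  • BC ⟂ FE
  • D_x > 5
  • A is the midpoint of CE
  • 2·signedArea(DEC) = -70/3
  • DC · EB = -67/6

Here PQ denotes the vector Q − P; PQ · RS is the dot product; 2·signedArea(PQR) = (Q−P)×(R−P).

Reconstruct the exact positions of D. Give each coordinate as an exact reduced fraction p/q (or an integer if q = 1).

1. D_x = 16/3  [2·signedArea(DEC) = -70/3 ∩ DC · EB = -67/6]
2. D_y = 17/6  [2·signedArea(DEC) = -70/3 ∩ DC · EB = -67/6]
   → D = (16/3, 17/6)

D = (16/3, 17/6)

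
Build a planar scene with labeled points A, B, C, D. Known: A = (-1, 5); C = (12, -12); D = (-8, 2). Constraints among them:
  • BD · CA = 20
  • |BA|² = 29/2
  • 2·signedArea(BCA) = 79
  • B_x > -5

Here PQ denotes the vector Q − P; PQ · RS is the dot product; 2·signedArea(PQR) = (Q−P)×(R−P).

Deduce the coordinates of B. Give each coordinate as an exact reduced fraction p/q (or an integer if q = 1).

B = (-9/2, 7/2)

1. B_x = -9/2  [BD · CA = 20 ∩ 2·signedArea(BCA) = 79]
2. B_y = 7/2  [BD · CA = 20 ∩ 2·signedArea(BCA) = 79]
   → B = (-9/2, 7/2)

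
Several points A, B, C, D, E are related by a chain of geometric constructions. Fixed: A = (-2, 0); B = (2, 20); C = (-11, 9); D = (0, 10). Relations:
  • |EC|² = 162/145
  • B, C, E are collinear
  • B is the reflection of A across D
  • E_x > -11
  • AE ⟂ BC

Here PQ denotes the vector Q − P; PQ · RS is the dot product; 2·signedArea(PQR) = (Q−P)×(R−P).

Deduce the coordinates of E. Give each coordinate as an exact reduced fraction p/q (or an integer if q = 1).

E = (-1478/145, 1404/145)

1. E_x = -1478/145  [B, C, E are collinear ∩ AE ⟂ BC]
2. E_y = 1404/145  [B, C, E are collinear ∩ AE ⟂ BC]
   → E = (-1478/145, 1404/145)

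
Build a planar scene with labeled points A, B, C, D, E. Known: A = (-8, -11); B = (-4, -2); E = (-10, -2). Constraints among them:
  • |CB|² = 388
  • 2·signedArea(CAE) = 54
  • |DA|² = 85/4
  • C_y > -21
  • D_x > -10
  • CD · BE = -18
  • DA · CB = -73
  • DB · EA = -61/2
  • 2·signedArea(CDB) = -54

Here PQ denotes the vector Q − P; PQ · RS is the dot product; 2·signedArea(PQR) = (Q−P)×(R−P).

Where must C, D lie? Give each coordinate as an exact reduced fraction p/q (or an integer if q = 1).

C = (-12, -20)
D = (-9, -13/2)

1. D_x = -9  [line -2·x + 9·y + 81/2 = 0 ∩ |DA|² = 85/4]
2. D_y = -13/2  [line -2·x + 9·y + 81/2 = 0 ∩ |DA|² = 85/4]
   → D = (-9, -13/2)
3. C_x = -12  [2·signedArea(CDB) = -54 ∩ DA · CB = -73]
4. C_y = -20  [2·signedArea(CDB) = -54 ∩ DA · CB = -73]
   → C = (-12, -20)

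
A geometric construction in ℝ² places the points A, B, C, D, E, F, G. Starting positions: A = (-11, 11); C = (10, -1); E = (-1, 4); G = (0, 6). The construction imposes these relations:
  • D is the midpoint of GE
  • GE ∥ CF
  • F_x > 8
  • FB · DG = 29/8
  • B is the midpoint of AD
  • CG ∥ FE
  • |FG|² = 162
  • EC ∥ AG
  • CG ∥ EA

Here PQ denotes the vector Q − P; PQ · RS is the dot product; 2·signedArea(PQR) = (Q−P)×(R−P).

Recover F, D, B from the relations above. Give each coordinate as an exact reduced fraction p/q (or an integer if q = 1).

B = (-23/4, 8)
D = (-1/2, 5)
F = (9, -3)

1. F_x = 9  [CG ∥ FE ∩ GE ∥ CF]
2. F_y = -3  [CG ∥ FE ∩ GE ∥ CF]
   → F = (9, -3)
3. D_x = -1/2  [D is the midpoint of GE]
4. D_y = 5  [D is the midpoint of GE]
   → D = (-1/2, 5)
5. B_x = -23/4  [B is the midpoint of AD]
6. B_y = 8  [B is the midpoint of AD]
   → B = (-23/4, 8)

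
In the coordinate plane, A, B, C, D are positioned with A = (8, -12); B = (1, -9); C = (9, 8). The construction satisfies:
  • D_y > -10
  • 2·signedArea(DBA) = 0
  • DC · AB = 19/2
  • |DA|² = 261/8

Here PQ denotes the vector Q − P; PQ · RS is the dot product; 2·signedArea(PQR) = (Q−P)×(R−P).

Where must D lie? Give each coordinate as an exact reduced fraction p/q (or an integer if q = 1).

D = (11/4, -39/4)

1. D_x = 11/4  [2·signedArea(DBA) = 0 ∩ DC · AB = 19/2]
2. D_y = -39/4  [2·signedArea(DBA) = 0 ∩ DC · AB = 19/2]
   → D = (11/4, -39/4)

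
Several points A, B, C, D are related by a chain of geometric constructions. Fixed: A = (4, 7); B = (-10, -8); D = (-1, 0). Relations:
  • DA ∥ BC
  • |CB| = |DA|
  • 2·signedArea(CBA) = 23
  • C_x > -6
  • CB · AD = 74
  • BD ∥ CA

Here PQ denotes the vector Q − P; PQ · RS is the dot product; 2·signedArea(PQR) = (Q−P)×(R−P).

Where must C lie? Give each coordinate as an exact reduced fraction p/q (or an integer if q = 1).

C = (-5, -1)

1. C_x = -5  [BD ∥ CA ∩ DA ∥ BC]
2. C_y = -1  [BD ∥ CA ∩ DA ∥ BC]
   → C = (-5, -1)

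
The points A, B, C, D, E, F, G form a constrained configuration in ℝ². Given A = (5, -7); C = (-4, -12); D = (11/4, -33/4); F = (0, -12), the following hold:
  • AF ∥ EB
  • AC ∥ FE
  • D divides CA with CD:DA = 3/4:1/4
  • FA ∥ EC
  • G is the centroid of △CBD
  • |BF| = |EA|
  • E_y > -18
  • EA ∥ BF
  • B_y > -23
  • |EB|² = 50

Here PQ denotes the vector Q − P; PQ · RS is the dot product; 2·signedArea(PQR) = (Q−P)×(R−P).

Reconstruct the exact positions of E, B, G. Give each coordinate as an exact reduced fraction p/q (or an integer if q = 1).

B = (-14, -22)
E = (-9, -17)
G = (-61/12, -169/12)

1. E_x = -9  [FA ∥ EC ∩ AC ∥ FE]
2. E_y = -17  [FA ∥ EC ∩ AC ∥ FE]
   → E = (-9, -17)
3. B_x = -14  [EA ∥ BF ∩ AF ∥ EB]
4. B_y = -22  [EA ∥ BF ∩ AF ∥ EB]
   → B = (-14, -22)
5. G_x = -61/12  [G is the centroid of △CBD]
6. G_y = -169/12  [G is the centroid of △CBD]
   → G = (-61/12, -169/12)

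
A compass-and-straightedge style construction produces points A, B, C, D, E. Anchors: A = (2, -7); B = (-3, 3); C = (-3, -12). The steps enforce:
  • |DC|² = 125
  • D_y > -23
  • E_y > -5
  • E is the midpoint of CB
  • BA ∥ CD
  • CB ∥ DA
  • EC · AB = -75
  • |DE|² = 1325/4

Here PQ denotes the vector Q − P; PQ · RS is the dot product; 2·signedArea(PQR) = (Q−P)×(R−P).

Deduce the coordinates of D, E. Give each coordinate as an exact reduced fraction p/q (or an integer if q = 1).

D = (2, -22)
E = (-3, -9/2)

1. D_x = 2  [CB ∥ DA ∩ BA ∥ CD]
2. D_y = -22  [CB ∥ DA ∩ BA ∥ CD]
   → D = (2, -22)
3. E_x = -3  [E is the midpoint of CB]
4. E_y = -9/2  [E is the midpoint of CB]
   → E = (-3, -9/2)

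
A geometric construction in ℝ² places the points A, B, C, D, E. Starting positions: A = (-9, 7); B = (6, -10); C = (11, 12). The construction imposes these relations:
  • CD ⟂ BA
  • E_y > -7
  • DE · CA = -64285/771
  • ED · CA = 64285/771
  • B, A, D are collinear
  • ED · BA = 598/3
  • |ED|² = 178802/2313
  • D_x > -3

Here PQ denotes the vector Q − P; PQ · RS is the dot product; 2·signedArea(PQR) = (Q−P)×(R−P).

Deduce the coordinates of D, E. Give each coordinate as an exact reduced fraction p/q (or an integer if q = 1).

1. D_x = -1401/514  [B, A, D are collinear ∩ CD ⟂ BA]
2. D_y = -57/514  [B, A, D are collinear ∩ CD ⟂ BA]
   → D = (-1401/514, -57/514)
3. E_x = 1589/514  [ED · BA = 598/3 ∩ ED · CA = 64285/771]
4. E_y = -10337/1542  [ED · BA = 598/3 ∩ ED · CA = 64285/771]
   → E = (1589/514, -10337/1542)

D = (-1401/514, -57/514)
E = (1589/514, -10337/1542)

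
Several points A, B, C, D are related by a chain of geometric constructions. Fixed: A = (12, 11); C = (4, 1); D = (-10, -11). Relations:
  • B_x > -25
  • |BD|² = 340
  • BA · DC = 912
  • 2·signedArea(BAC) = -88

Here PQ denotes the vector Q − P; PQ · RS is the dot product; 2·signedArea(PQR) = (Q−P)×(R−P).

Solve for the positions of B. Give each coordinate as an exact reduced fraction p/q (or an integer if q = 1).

B = (-24, -23)

1. B_x = -24  [BA · DC = 912 ∩ 2·signedArea(BAC) = -88]
2. B_y = -23  [BA · DC = 912 ∩ 2·signedArea(BAC) = -88]
   → B = (-24, -23)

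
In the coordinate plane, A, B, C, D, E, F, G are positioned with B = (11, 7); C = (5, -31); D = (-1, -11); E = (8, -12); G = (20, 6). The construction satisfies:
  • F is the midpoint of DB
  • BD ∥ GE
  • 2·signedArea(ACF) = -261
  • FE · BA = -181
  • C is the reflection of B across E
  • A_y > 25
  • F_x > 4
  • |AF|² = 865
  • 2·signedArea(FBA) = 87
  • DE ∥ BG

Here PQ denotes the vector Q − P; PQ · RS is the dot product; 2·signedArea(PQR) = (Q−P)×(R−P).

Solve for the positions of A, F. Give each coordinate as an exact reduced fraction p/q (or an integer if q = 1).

A = (14, 26)
F = (5, -2)

1. F_x = 5  [F is the midpoint of DB]
2. F_y = -2  [F is the midpoint of DB]
   → F = (5, -2)
3. A_x = 14  [2·signedArea(ACF) = -261 ∩ FE · BA = -181]
4. A_y = 26  [2·signedArea(ACF) = -261 ∩ FE · BA = -181]
   → A = (14, 26)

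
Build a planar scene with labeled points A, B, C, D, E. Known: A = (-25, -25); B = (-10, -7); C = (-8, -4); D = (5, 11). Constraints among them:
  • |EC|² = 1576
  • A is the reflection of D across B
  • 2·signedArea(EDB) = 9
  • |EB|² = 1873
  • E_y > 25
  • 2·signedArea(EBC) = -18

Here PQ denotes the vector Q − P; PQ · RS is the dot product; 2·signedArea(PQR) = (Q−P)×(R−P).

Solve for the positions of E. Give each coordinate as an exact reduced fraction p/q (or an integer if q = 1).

E = (18, 26)

1. E_x = 18  [2·signedArea(EBC) = -18 ∩ 2·signedArea(EDB) = 9]
2. E_y = 26  [2·signedArea(EBC) = -18 ∩ 2·signedArea(EDB) = 9]
   → E = (18, 26)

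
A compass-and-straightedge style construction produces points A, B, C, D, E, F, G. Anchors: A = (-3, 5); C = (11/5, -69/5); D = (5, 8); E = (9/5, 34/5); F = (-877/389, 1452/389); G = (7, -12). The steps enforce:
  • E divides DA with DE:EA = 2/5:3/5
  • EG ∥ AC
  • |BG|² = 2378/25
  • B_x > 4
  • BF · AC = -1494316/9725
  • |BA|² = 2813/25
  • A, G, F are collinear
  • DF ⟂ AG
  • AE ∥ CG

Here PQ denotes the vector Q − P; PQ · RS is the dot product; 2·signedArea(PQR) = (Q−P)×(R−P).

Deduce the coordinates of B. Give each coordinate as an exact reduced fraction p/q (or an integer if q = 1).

B = (22/5, -13/5)

1. B_x = 22/5  [line -26/5·x + 94/5·y + 1794/25 = 0 ∩ |BG|² = 2378/25]
2. B_y = -13/5  [line -26/5·x + 94/5·y + 1794/25 = 0 ∩ |BG|² = 2378/25]
   → B = (22/5, -13/5)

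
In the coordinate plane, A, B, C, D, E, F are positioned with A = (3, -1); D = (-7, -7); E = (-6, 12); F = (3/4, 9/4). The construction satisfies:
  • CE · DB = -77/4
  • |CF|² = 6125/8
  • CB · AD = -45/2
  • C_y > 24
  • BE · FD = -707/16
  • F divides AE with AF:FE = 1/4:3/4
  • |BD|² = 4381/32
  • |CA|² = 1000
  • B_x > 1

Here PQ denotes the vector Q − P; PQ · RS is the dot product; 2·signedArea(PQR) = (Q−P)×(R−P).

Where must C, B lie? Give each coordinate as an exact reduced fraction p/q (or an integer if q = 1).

B = (15/8, 5/8)
C = (-15, 25)

1. B_x = 15/8  [line 31/4·x + 37/4·y + -325/16 = 0 ∩ |BD|² = 4381/32]
2. B_y = 5/8  [line 31/4·x + 37/4·y + -325/16 = 0 ∩ |BD|² = 4381/32]
   → B = (15/8, 5/8)
3. C_x = -15  [CE · DB = -77/4 ∩ CB · AD = -45/2]
4. C_y = 25  [CE · DB = -77/4 ∩ CB · AD = -45/2]
   → C = (-15, 25)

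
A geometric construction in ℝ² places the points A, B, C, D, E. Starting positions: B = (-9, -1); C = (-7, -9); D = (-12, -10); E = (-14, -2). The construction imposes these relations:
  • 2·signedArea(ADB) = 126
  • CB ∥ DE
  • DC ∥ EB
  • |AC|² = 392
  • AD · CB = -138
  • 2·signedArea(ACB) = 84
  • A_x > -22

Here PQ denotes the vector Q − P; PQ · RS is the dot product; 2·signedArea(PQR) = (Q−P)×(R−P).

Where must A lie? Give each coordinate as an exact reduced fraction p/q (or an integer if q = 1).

1. A_x = -21  [2·signedArea(ADB) = 126 ∩ 2·signedArea(ACB) = 84]
2. A_y = 5  [2·signedArea(ADB) = 126 ∩ 2·signedArea(ACB) = 84]
   → A = (-21, 5)

A = (-21, 5)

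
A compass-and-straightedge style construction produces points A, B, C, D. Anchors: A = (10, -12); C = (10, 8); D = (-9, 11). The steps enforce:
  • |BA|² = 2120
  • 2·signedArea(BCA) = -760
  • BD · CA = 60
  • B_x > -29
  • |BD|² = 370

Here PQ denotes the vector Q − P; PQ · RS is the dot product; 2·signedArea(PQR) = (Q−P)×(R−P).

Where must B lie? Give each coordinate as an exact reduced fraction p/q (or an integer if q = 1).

B = (-28, 14)

1. B_x = -28  [BD · CA = 60 ∩ 2·signedArea(BCA) = -760]
2. B_y = 14  [BD · CA = 60 ∩ 2·signedArea(BCA) = -760]
   → B = (-28, 14)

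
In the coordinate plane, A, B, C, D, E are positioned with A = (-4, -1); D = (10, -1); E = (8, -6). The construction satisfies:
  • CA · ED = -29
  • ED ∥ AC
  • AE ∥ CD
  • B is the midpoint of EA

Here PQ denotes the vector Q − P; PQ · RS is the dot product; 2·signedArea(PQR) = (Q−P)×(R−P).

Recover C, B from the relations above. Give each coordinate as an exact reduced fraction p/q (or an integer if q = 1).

1. C_x = -2  [AE ∥ CD ∩ ED ∥ AC]
2. C_y = 4  [AE ∥ CD ∩ ED ∥ AC]
   → C = (-2, 4)
3. B_x = 2  [B is the midpoint of EA]
4. B_y = -7/2  [B is the midpoint of EA]
   → B = (2, -7/2)

B = (2, -7/2)
C = (-2, 4)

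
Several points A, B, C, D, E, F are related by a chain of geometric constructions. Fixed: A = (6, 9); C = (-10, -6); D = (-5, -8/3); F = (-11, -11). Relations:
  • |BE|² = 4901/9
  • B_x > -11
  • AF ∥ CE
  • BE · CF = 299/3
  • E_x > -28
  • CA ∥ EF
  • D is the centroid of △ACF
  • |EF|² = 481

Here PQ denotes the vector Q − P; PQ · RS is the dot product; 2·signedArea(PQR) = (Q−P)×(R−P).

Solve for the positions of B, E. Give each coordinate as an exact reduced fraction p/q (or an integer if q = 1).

B = (-32/3, -28/3)
E = (-27, -26)

1. E_x = -27  [CA ∥ EF ∩ AF ∥ CE]
2. E_y = -26  [CA ∥ EF ∩ AF ∥ CE]
   → E = (-27, -26)
3. B_x = -32/3  [line 1·x + 5·y + 172/3 = 0 ∩ |BE|² = 4901/9]
4. B_y = -28/3  [line 1·x + 5·y + 172/3 = 0 ∩ |BE|² = 4901/9]
   → B = (-32/3, -28/3)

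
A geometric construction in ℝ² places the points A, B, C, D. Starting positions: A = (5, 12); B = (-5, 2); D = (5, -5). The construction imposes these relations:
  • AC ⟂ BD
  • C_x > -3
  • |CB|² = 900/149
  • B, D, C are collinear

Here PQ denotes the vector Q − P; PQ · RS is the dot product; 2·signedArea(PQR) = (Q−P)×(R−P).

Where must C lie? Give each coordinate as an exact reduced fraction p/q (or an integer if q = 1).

C = (-445/149, 88/149)

1. C_x = -445/149  [B, D, C are collinear ∩ AC ⟂ BD]
2. C_y = 88/149  [B, D, C are collinear ∩ AC ⟂ BD]
   → C = (-445/149, 88/149)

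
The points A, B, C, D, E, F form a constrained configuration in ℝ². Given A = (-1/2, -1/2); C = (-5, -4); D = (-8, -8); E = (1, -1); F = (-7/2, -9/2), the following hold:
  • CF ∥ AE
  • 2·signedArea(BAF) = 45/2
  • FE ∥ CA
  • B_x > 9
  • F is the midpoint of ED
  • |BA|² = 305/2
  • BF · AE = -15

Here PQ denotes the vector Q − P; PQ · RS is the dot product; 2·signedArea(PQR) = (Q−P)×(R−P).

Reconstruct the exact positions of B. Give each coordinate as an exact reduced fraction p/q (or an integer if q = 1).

1. B_x = 10  [2·signedArea(BAF) = 45/2 ∩ BF · AE = -15]
2. B_y = 6  [2·signedArea(BAF) = 45/2 ∩ BF · AE = -15]
   → B = (10, 6)

B = (10, 6)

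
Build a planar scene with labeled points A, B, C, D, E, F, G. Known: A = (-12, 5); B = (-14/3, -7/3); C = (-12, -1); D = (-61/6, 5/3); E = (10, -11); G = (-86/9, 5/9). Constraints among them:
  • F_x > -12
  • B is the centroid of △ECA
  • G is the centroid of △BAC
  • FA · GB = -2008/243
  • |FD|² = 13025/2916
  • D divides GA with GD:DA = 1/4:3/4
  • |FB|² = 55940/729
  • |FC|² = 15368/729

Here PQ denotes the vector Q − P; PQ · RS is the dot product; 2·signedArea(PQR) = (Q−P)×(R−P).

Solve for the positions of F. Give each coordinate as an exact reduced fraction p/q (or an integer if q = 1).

1. F_x = -302/27  [line -44/9·x + 26/9·y + -15758/243 = 0 ∩ |FD|² = 13025/2916]
2. F_y = 95/27  [line -44/9·x + 26/9·y + -15758/243 = 0 ∩ |FD|² = 13025/2916]
   → F = (-302/27, 95/27)

F = (-302/27, 95/27)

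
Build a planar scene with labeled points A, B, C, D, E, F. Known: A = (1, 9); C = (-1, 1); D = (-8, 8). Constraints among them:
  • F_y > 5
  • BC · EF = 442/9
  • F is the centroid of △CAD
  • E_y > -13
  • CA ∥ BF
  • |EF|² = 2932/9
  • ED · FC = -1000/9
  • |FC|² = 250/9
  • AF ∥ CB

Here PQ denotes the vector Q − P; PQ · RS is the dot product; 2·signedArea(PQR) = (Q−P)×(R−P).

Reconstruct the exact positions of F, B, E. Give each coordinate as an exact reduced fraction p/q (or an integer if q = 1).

1. F_x = -8/3  [F is the centroid of △CAD]
2. F_y = 6  [F is the centroid of △CAD]
   → F = (-8/3, 6)
3. B_x = -14/3  [CA ∥ BF ∩ AF ∥ CB]
4. B_y = -2  [CA ∥ BF ∩ AF ∥ CB]
   → B = (-14/3, -2)
5. E_x = -4/3  [ED · FC = -1000/9 ∩ BC · EF = 442/9]
6. E_y = -12  [ED · FC = -1000/9 ∩ BC · EF = 442/9]
   → E = (-4/3, -12)

B = (-14/3, -2)
E = (-4/3, -12)
F = (-8/3, 6)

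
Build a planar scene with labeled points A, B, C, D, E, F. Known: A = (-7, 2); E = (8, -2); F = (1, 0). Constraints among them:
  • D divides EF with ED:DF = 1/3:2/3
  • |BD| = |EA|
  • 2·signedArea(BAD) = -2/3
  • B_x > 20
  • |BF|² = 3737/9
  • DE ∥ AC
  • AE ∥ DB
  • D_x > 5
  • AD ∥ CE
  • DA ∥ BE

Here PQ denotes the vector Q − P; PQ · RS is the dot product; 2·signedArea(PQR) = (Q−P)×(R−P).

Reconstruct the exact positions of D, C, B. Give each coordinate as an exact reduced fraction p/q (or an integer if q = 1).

B = (62/3, -16/3)
C = (-14/3, 4/3)
D = (17/3, -4/3)

1. D_x = 17/3  [D divides EF with ED:DF = 1/3:2/3]
2. D_y = -4/3  [D divides EF with ED:DF = 1/3:2/3]
   → D = (17/3, -4/3)
3. C_x = -14/3  [AD ∥ CE ∩ DE ∥ AC]
4. C_y = 4/3  [AD ∥ CE ∩ DE ∥ AC]
   → C = (-14/3, 4/3)
5. B_x = 62/3  [DA ∥ BE ∩ AE ∥ DB]
6. B_y = -16/3  [DA ∥ BE ∩ AE ∥ DB]
   → B = (62/3, -16/3)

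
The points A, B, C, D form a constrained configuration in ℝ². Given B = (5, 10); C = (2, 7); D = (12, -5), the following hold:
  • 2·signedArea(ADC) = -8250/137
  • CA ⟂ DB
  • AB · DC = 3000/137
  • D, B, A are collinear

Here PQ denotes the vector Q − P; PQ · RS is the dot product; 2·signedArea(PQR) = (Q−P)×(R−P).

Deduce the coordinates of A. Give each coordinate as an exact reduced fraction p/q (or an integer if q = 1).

1. A_x = 769/137  [D, B, A are collinear ∩ CA ⟂ DB]
2. A_y = 1190/137  [D, B, A are collinear ∩ CA ⟂ DB]
   → A = (769/137, 1190/137)

A = (769/137, 1190/137)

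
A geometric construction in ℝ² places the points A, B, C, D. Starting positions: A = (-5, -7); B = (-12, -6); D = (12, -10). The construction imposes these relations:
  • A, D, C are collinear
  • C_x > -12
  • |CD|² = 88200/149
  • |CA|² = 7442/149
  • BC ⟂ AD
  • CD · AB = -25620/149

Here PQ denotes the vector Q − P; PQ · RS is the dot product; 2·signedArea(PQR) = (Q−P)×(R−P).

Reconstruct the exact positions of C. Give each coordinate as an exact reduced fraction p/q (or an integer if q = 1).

C = (-1782/149, -860/149)

1. C_x = -1782/149  [A, D, C are collinear ∩ BC ⟂ AD]
2. C_y = -860/149  [A, D, C are collinear ∩ BC ⟂ AD]
   → C = (-1782/149, -860/149)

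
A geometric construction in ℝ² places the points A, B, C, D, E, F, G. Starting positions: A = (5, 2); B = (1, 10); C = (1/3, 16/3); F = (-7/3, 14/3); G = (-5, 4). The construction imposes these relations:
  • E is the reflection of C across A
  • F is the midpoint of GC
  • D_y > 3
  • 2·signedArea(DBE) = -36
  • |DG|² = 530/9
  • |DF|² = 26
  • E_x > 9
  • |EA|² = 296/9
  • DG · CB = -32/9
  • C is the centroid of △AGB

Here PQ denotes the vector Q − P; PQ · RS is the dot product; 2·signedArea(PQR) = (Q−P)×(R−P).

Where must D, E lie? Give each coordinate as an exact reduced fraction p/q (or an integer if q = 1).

D = (8/3, 11/3)
E = (29/3, -4/3)

1. E_x = 29/3  [E is the reflection of C across A]
2. E_y = -4/3  [E is the reflection of C across A]
   → E = (29/3, -4/3)
3. D_x = 8/3  [2·signedArea(DBE) = -36 ∩ DG · CB = -32/9]
4. D_y = 11/3  [2·signedArea(DBE) = -36 ∩ DG · CB = -32/9]
   → D = (8/3, 11/3)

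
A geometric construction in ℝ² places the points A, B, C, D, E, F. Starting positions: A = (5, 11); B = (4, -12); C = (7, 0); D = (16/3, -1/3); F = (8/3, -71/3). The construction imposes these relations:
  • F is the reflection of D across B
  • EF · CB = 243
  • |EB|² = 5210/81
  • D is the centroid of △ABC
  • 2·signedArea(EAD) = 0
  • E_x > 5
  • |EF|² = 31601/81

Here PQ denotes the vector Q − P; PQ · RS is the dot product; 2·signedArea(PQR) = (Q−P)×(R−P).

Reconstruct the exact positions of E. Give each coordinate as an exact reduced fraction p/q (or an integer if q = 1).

E = (49/9, -37/9)

1. E_x = 49/9  [2·signedArea(EAD) = 0 ∩ EF · CB = 243]
2. E_y = -37/9  [2·signedArea(EAD) = 0 ∩ EF · CB = 243]
   → E = (49/9, -37/9)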